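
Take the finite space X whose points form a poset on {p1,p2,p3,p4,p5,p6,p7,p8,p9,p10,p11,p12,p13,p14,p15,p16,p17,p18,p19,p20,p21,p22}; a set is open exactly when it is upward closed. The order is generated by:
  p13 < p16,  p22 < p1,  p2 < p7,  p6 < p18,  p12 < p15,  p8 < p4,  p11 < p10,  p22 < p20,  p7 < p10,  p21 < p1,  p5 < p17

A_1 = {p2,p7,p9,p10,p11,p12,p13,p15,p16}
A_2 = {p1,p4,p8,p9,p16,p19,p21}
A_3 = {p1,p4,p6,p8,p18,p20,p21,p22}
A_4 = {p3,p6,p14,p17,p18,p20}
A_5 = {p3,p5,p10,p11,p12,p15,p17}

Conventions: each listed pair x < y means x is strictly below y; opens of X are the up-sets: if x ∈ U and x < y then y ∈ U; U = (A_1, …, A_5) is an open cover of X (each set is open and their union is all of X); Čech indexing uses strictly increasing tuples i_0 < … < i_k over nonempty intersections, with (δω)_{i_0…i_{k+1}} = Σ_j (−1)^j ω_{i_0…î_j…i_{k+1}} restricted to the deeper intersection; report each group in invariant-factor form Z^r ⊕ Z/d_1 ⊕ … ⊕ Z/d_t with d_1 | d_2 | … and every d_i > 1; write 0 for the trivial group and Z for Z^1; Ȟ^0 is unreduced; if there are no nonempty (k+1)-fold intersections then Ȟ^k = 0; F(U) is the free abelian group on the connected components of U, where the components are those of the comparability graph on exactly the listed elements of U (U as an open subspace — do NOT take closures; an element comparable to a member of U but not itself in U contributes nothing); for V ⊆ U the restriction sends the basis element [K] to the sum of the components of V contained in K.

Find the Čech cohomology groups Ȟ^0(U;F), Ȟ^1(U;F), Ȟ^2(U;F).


Ȟ^0 ≅ Z^11, Ȟ^1 ≅ 0 and Ȟ^2 ≅ 0

nonempty overlaps:
  A12={p9,p16} A15={p10,p11,p12,p15} A23={p1,p4,p8,p21} A34={p6,p18,p20} A45={p3,p17}
components per intersection:
  A1: {p2,p7,p10,p11} {p9} {p12,p15} {p13,p16}
  A2: {p1,p21} {p4,p8} {p9} {p16} {p19}
  A3: {p1,p20,p21,p22} {p4,p8} {p6,p18}
  A4: {p3} {p6,p18} {p14} {p17} {p20}
  A5: {p3} {p5,p17} {p10,p11} {p12,p15}
  A12: {p9} {p16}
  A15: {p10,p11} {p12,p15}
  A23: {p1,p21} {p4,p8}
  A34: {p6,p18} {p20}
  A45: {p3} {p17}
C dims 21,10; δ0: rk 10, SNF 1^10
degree 0: 21−10−0 = 11 → Ȟ^0 ≅ Z^11
degree 1: 10−0−10 = 0 → Ȟ^1 ≅ 0
degree 2: 0−0−0 = 0 → Ȟ^2 ≅ 0


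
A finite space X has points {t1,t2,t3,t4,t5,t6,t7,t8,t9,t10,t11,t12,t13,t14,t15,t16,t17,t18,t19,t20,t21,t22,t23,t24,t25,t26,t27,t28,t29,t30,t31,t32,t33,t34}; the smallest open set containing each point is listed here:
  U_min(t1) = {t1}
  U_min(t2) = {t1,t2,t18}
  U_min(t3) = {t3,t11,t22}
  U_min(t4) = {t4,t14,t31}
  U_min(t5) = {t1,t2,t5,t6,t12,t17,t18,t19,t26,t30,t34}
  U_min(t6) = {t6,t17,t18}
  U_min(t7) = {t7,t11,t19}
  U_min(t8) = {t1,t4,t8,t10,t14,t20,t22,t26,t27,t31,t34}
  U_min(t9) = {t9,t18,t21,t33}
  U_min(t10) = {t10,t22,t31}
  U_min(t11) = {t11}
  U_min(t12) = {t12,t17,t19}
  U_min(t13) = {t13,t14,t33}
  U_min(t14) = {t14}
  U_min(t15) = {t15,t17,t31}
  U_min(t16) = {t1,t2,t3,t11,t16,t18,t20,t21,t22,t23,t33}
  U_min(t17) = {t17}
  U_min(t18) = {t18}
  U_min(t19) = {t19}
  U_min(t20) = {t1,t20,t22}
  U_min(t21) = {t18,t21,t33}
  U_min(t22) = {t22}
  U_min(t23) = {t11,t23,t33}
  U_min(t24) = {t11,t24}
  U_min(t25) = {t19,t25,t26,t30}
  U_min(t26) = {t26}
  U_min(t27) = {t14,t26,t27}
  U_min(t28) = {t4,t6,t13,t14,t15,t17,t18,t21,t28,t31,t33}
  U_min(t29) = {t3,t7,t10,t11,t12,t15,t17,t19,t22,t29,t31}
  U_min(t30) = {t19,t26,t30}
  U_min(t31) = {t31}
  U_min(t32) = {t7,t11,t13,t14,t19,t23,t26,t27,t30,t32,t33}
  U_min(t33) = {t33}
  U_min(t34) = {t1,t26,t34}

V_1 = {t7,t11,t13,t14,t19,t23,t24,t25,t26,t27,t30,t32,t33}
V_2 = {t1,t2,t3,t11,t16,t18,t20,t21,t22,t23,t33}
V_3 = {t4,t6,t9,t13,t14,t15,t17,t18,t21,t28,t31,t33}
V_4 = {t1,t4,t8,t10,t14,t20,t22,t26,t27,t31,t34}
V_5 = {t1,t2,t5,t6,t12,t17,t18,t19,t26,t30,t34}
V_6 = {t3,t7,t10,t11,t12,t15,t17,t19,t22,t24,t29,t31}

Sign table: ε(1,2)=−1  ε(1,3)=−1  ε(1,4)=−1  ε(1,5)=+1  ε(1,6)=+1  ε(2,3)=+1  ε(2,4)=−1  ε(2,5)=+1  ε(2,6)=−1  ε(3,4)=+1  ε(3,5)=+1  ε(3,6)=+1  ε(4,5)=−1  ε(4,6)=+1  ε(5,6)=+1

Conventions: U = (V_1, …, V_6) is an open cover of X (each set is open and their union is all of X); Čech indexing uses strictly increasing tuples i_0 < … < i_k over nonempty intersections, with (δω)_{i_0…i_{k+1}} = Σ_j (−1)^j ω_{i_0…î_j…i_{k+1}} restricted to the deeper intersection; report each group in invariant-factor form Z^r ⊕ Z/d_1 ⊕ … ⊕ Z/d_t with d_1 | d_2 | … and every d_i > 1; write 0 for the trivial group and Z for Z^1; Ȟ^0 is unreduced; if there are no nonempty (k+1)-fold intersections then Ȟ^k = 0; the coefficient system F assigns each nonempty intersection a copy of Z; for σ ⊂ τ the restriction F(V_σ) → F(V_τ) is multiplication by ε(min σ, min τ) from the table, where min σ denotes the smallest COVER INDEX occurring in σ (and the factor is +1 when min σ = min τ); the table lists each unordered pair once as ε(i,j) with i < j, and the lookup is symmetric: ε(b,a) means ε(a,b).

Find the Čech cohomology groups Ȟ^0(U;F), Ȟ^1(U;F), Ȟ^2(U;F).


intersection data:
  V12={t11,t23,t33} V13={t13,t14,t33} V14={t14,t26,t27} V15={t19,t26,t30} V16={t7,t11,t19,t24} V23={t18,t21,t33} V24={t1,t20,t22} V25={t1,t2,t18} V26={t3,t11,t22} V34={t4,t14,t31} V35={t6,t17,t18} V36={t15,t17,t31} V45={t1,t26,t34} V46={t10,t22,t31} V56={t12,t17,t19}
  V123={t33} V126={t11} V134={t14} V145={t26} V156={t19} V235={t18} V245={t1} V246={t22} V346={t31} V356={t17}
C dims 6,15,10; δ0: rk 6, SNF 1^5·2; δ1: rk 9, SNF 1^9
Ȟ^0 = (6 − 6) − 0 = 0, so Ȟ^0 ≅ 0
Ȟ^1 = (15 − 9) − 6 = 0 plus torsion [2], so Ȟ^1 ≅ Z/2
Ȟ^2 = (10 − 0) − 9 = 1, so Ȟ^2 ≅ Z

Ȟ^0 ≅ 0,  Ȟ^1 ≅ Z/2,  Ȟ^2 ≅ Z


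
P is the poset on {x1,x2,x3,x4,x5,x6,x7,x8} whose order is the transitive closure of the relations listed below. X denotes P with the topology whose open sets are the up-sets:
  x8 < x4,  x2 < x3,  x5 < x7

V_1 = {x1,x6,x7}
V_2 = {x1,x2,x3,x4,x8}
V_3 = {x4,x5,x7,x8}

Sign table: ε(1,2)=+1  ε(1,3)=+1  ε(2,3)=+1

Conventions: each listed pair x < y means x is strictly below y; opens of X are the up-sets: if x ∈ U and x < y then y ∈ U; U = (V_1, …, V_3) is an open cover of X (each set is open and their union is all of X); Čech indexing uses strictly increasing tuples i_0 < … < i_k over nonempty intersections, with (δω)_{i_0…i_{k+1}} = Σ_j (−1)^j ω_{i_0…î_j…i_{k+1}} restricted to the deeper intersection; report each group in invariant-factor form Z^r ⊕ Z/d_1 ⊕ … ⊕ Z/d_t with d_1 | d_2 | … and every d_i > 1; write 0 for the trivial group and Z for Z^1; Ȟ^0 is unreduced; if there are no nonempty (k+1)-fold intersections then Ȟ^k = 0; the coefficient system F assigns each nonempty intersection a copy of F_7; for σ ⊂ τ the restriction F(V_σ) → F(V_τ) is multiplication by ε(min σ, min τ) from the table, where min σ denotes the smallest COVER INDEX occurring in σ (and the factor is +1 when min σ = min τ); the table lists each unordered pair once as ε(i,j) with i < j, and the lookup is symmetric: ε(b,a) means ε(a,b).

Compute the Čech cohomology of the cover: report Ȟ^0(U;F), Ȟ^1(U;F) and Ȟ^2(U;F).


cover nerve:
  V12={x1} V13={x7} V23={x4,x8}
C dims 3,3; δ0: rk_F7 2
Ȟ^0: (3−2)−0=1 ⇒ Z/7
Ȟ^1: (3−0)−2=1 ⇒ Z/7
Ȟ^2: (0−0)−0=0 ⇒ 0

Ȟ^0 = Z/7, Ȟ^1 = Z/7, Ȟ^2 = 0


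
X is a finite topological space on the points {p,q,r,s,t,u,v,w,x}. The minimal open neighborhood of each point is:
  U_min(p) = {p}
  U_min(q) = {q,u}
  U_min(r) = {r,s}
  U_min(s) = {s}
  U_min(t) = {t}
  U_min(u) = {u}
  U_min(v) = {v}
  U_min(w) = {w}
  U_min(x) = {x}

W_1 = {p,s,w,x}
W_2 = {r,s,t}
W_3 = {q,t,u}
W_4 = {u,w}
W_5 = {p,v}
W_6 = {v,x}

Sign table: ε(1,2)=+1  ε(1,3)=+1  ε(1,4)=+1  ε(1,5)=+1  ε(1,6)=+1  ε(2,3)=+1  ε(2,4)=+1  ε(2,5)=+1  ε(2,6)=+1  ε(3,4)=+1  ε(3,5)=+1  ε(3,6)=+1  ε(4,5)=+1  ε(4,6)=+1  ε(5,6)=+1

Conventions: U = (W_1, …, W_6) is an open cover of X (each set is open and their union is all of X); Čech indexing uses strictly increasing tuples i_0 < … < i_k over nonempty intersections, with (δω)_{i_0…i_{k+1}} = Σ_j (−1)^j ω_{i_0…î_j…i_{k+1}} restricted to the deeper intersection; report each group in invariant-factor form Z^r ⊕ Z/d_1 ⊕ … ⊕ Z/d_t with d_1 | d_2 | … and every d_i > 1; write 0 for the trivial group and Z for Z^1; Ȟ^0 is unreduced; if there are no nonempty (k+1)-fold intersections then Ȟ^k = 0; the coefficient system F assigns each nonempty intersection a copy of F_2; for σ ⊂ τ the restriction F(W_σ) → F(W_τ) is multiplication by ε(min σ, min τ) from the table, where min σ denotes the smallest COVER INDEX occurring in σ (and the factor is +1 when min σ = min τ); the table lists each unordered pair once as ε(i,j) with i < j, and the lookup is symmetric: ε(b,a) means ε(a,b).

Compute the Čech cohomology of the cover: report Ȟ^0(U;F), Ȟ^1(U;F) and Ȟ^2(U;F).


Ȟ^0 ≅ Z/2, Ȟ^1 ≅ Z/2 ⊕ Z/2 and Ȟ^2 ≅ 0

nerve simplices:
  W12={s} W14={w} W15={p} W16={x} W23={t} W34={u} W56={v}
C dims 6,7; δ0: rk_F2 5
degree 0: 6−5−0 = 1 → Ȟ^0 ≅ Z/2
degree 1: 7−0−5 = 2 → Ȟ^1 ≅ Z/2 ⊕ Z/2
degree 2: 0−0−0 = 0 → Ȟ^2 ≅ 0


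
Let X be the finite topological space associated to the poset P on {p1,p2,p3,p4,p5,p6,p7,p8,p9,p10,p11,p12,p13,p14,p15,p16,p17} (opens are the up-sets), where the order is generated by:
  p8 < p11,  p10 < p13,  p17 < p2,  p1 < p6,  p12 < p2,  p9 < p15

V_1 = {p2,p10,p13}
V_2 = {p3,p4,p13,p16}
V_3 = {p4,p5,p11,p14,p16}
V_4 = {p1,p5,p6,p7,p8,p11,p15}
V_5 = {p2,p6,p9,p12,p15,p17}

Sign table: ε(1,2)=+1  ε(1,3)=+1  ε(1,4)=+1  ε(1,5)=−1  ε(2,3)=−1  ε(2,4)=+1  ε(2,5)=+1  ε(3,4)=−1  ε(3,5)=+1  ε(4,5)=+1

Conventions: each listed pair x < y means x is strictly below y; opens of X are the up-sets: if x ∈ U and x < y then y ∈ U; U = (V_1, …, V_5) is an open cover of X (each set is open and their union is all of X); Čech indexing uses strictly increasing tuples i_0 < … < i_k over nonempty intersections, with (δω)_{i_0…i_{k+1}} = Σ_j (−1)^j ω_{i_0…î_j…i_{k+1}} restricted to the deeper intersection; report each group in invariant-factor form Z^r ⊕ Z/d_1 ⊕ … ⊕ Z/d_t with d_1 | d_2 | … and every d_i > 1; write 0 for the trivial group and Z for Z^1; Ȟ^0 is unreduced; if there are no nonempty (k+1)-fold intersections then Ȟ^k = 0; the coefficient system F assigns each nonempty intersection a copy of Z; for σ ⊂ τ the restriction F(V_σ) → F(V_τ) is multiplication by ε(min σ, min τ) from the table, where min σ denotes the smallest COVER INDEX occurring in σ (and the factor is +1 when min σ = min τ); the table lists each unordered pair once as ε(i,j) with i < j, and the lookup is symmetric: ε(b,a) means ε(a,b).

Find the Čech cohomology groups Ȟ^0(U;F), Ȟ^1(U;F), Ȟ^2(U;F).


nerve of the cover:
  V12={p13} V15={p2} V23={p4,p16} V34={p5,p11} V45={p6,p15}
C dims 5,5; δ0: rk 5, SNF 1^4·2
Ȟ^0 = (5 − 5) − 0 = 0, so Ȟ^0 ≅ 0
Ȟ^1 = (5 − 0) − 5 = 0 plus torsion [2], so Ȟ^1 ≅ Z/2
Ȟ^2 = (0 − 0) − 0 = 0, so Ȟ^2 ≅ 0

Ȟ^0 = 0, Ȟ^1 = Z/2 and Ȟ^2 = 0


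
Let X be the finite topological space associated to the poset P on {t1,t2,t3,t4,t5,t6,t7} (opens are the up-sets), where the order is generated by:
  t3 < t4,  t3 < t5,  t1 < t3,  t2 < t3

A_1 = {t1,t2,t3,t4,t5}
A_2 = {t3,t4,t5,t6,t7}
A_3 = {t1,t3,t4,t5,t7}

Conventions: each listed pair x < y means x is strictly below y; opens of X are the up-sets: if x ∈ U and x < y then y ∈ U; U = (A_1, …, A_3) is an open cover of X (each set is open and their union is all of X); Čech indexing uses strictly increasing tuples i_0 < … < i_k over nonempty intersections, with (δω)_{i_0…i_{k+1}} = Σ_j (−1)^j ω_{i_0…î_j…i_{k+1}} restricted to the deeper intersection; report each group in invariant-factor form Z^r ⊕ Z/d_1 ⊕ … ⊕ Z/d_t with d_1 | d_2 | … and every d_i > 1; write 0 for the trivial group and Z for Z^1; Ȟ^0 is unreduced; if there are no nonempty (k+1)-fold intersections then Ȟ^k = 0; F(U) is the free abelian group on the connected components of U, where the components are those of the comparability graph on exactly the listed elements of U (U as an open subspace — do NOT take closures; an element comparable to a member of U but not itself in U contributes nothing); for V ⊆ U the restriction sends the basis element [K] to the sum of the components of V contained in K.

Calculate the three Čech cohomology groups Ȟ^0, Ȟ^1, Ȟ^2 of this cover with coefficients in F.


nerve simplices:
  A12={t3,t4,t5} A13={t1,t3,t4,t5} A23={t3,t4,t5,t7}
  A123={t3,t4,t5}
components per intersection:
  A1: {t1,t2,t3,t4,t5}
  A2: {t3,t4,t5} {t6} {t7}
  A3: {t1,t3,t4,t5} {t7}
  A12: {t3,t4,t5}
  A13: {t1,t3,t4,t5}
  A23: {t3,t4,t5} {t7}
  A123: {t3,t4,t5}
C dims 6,4,1; δ0: rk 3, SNF 1^3; δ1: rk 1, SNF 1^1
degree 0: 6−3−0 = 3 → Ȟ^0 ≅ Z^3
degree 1: 4−1−3 = 0 → Ȟ^1 ≅ 0
degree 2: 1−0−1 = 0 → Ȟ^2 ≅ 0

Ȟ^0(U;F) ≅ Z^3,  Ȟ^1(U;F) ≅ 0,  Ȟ^2(U;F) ≅ 0


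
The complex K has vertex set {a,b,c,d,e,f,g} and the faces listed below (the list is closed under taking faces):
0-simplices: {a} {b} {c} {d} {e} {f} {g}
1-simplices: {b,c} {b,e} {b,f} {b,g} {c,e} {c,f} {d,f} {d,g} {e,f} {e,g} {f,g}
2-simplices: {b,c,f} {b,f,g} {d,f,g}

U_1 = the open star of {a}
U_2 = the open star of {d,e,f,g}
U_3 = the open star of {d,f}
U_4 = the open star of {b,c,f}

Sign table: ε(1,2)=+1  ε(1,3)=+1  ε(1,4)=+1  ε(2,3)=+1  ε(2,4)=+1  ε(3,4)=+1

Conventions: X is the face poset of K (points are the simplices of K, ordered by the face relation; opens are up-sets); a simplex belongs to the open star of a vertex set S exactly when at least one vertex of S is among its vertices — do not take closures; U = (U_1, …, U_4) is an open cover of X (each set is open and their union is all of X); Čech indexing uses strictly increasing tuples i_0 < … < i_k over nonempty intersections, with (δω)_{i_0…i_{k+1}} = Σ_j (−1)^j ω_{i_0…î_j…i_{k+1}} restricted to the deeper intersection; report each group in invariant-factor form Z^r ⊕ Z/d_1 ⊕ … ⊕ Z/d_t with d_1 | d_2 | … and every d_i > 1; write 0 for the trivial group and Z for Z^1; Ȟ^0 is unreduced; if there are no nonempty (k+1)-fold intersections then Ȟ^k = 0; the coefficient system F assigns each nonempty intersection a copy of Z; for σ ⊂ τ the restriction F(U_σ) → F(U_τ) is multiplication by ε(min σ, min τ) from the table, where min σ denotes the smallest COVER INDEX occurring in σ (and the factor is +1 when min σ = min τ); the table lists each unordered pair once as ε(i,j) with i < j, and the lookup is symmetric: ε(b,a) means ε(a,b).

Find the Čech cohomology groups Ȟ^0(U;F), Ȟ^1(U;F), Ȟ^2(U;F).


Ȟ^0 = Z^2; Ȟ^1 = 0; Ȟ^2 = 0

cover nerve:
  U1={{a}} U2={{d},{e},{f},{g},{b,e},{b,f},{b,g},{c,e},{c,f},{d,f},{d,g},{e,f},{e,g},{f,g},{b,c,f},{b,f,g},{d,f,g}} U3={{d},{f},{b,f},{c,f},{d,f},{d,g},{e,f},{f,g},{b,c,f},{b,f,g},{d,f,g}} U4={{b},{c},{f},{b,c},{b,e},{b,f},{b,g},{c,e},{c,f},{d,f},{e,f},{f,g},{b,c,f},{b,f,g},{d,f,g}}
  U23={{d},{f},{b,f},{c,f},{d,f},{d,g},{e,f},{f,g},{b,c,f},{b,f,g},{d,f,g}} U24={{f},{b,e},{b,f},{b,g},{c,e},{c,f},{d,f},{e,f},{f,g},{b,c,f},{b,f,g},{d,f,g}} U34={{f},{b,f},{c,f},{d,f},{e,f},{f,g},{b,c,f},{b,f,g},{d,f,g}}
  U234={{f},{b,f},{c,f},{d,f},{e,f},{f,g},{b,c,f},{b,f,g},{d,f,g}}
C dims 4,3,1; δ0: rk 2, SNF 1^2; δ1: rk 1, SNF 1^1
Ȟ^0: (4−2)−0=2 ⇒ Z^2
Ȟ^1: (3−1)−2=0 ⇒ 0
Ȟ^2: (1−0)−1=0 ⇒ 0


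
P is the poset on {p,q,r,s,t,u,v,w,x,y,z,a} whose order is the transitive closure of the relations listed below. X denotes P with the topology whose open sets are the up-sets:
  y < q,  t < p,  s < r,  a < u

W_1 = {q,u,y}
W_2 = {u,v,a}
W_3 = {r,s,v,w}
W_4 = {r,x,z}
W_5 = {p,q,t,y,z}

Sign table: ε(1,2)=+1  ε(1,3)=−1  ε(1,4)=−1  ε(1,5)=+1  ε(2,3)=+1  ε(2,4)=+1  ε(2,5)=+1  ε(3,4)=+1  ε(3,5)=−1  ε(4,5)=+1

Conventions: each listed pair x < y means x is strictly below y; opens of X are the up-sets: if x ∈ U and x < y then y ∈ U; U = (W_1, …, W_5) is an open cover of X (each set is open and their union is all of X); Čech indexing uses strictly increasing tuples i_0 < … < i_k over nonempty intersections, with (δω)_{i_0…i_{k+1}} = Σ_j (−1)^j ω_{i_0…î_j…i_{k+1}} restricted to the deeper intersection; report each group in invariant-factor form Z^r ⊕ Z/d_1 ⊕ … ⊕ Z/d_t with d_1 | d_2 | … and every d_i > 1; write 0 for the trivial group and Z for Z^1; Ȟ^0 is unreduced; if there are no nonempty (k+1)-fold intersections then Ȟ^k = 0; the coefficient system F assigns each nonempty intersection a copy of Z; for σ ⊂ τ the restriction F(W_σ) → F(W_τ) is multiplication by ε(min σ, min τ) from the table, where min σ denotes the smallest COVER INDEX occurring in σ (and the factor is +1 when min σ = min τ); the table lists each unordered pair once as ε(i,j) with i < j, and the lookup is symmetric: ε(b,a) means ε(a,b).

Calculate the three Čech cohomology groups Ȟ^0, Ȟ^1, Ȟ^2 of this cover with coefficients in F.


nonempty overlaps:
  W12={u} W15={q,y} W23={v} W34={r} W45={z}
C dims 5,5; δ0: rk 4, SNF 1^4
degree 0: 5−4−0 = 1 → Ȟ^0 ≅ Z
degree 1: 5−0−4 = 1 → Ȟ^1 ≅ Z
degree 2: 0−0−0 = 0 → Ȟ^2 ≅ 0

Ȟ^0 ≅ Z; Ȟ^1 ≅ Z; Ȟ^2 ≅ 0


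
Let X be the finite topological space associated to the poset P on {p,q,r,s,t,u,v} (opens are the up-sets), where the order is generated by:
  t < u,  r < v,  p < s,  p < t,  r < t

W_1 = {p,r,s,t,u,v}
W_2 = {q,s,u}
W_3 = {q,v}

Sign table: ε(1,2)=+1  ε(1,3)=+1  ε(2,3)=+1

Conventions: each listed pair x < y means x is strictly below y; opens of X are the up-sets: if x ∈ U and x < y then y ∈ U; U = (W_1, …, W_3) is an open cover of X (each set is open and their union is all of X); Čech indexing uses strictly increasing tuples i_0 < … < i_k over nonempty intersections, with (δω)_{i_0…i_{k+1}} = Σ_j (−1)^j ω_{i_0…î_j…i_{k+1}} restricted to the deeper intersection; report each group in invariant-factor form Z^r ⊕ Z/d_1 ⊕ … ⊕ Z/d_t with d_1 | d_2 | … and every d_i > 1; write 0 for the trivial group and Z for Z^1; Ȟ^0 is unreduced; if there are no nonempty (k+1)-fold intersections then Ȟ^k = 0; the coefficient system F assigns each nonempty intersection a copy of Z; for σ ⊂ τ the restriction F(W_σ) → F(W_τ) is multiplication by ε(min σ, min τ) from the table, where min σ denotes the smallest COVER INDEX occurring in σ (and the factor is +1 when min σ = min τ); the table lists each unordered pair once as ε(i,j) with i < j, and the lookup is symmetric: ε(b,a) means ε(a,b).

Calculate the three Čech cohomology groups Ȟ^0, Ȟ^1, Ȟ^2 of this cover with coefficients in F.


nerve of the cover:
  W12={s,u} W13={v} W23={q}
C dims 3,3; δ0: rk 2, SNF 1^2
Ȟ^0 = (3 − 2) − 0 = 1, so Ȟ^0 ≅ Z
Ȟ^1 = (3 − 0) − 2 = 1, so Ȟ^1 ≅ Z
Ȟ^2 = (0 − 0) − 0 = 0, so Ȟ^2 ≅ 0

Ȟ^0 = Z, Ȟ^1 = Z and Ȟ^2 = 0


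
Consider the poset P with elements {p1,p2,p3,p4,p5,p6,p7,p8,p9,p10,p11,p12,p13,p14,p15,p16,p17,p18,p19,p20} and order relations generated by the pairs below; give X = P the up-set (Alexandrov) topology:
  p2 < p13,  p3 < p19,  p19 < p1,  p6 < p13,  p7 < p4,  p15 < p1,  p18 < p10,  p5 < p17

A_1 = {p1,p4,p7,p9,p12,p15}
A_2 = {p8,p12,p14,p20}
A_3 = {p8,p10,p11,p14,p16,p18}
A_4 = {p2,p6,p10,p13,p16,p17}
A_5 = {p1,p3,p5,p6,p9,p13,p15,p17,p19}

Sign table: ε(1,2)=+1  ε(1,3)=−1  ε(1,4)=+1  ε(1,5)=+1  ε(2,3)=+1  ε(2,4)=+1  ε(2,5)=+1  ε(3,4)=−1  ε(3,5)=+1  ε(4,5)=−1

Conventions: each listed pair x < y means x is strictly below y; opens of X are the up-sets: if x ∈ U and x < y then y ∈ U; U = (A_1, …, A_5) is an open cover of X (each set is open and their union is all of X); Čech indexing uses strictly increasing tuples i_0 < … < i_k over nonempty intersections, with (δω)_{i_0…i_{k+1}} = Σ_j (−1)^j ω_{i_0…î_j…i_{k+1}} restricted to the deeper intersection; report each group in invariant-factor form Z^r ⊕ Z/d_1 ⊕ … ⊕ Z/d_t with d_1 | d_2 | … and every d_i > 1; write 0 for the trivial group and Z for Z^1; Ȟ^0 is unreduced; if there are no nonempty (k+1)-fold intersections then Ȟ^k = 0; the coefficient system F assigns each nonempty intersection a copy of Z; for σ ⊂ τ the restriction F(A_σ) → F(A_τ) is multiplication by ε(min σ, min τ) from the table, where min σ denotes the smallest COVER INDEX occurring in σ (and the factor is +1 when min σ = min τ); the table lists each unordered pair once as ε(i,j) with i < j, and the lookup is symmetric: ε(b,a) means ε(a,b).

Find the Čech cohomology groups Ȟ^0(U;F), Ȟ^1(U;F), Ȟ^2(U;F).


cover nerve:
  A12={p12} A15={p1,p9,p15} A23={p8,p14} A34={p10,p16} A45={p6,p13,p17}
C dims 5,5; δ0: rk 4, SNF 1^4
Ȟ^0: (5−4)−0=1 ⇒ Z
Ȟ^1: (5−0)−4=1 ⇒ Z
Ȟ^2: (0−0)−0=0 ⇒ 0

Ȟ^0 ≅ Z, Ȟ^1 ≅ Z and Ȟ^2 ≅ 0


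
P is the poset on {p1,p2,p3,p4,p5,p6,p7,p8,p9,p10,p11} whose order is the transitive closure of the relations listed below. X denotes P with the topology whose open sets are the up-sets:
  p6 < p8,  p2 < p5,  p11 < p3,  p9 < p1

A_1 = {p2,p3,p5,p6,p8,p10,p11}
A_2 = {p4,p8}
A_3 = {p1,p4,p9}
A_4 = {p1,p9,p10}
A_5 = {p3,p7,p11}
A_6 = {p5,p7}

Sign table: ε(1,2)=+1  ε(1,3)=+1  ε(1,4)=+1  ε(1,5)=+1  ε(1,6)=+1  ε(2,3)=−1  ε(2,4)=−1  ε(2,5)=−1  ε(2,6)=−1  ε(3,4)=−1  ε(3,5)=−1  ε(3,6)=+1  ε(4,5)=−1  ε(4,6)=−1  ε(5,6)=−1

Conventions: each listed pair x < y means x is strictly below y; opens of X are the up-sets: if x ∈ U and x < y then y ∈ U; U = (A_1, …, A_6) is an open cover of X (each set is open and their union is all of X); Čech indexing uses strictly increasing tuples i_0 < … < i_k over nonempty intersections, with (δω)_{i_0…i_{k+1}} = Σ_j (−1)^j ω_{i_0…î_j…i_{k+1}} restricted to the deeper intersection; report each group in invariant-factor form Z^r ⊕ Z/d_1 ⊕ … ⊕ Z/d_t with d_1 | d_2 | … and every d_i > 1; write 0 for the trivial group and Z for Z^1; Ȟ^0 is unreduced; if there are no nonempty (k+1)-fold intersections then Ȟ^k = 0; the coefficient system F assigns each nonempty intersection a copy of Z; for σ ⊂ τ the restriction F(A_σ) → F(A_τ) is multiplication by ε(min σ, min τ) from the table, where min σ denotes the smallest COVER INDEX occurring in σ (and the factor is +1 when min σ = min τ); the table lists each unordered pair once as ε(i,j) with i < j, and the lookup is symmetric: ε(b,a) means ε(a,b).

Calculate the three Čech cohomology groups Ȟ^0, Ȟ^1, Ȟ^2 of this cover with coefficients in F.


nonempty overlaps:
  A12={p8} A14={p10} A15={p3,p11} A16={p5} A23={p4} A34={p1,p9} A56={p7}
C dims 6,7; δ0: rk 6, SNF 1^5·2
degree 0: 6−6−0 = 0 → Ȟ^0 ≅ 0
degree 1: 7−0−6 = 1 plus torsion [2] → Ȟ^1 ≅ Z ⊕ Z/2
degree 2: 0−0−0 = 0 → Ȟ^2 ≅ 0

Ȟ^0(U;F) ≅ 0,  Ȟ^1(U;F) ≅ Z ⊕ Z/2,  Ȟ^2(U;F) ≅ 0


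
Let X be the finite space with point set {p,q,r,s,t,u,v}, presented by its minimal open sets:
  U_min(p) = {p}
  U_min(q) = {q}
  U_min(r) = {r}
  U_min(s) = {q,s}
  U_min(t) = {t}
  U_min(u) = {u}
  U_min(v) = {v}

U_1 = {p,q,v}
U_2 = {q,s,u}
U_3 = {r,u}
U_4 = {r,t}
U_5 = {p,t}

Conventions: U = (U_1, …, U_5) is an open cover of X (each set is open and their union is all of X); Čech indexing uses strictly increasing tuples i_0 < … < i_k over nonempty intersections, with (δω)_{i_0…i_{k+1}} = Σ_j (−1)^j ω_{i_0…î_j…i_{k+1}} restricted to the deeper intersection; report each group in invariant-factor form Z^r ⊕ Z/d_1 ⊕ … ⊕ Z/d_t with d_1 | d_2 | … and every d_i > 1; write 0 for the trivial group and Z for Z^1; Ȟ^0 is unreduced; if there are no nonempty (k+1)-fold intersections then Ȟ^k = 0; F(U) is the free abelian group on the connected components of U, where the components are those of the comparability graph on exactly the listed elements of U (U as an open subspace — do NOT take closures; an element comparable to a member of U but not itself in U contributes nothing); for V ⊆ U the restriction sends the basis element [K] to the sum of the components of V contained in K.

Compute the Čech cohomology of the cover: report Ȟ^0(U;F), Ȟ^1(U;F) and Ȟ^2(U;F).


nonempty intersections:
  U12={q} U15={p} U23={u} U34={r} U45={t}
components per intersection:
  U1: {p} {q} {v}
  U2: {q,s} {u}
  U3: {r} {u}
  U4: {r} {t}
  U5: {p} {t}
  U12: {q}
  U15: {p}
  U23: {u}
  U34: {r}
  U45: {t}
C dims 11,5; δ0: rk 5, SNF 1^5
Ȟ^0: (11−5)−0=6 ⇒ Z^6
Ȟ^1: (5−0)−5=0 ⇒ 0
Ȟ^2: (0−0)−0=0 ⇒ 0

Ȟ^0 = Z^6; Ȟ^1 = 0; Ȟ^2 = 0


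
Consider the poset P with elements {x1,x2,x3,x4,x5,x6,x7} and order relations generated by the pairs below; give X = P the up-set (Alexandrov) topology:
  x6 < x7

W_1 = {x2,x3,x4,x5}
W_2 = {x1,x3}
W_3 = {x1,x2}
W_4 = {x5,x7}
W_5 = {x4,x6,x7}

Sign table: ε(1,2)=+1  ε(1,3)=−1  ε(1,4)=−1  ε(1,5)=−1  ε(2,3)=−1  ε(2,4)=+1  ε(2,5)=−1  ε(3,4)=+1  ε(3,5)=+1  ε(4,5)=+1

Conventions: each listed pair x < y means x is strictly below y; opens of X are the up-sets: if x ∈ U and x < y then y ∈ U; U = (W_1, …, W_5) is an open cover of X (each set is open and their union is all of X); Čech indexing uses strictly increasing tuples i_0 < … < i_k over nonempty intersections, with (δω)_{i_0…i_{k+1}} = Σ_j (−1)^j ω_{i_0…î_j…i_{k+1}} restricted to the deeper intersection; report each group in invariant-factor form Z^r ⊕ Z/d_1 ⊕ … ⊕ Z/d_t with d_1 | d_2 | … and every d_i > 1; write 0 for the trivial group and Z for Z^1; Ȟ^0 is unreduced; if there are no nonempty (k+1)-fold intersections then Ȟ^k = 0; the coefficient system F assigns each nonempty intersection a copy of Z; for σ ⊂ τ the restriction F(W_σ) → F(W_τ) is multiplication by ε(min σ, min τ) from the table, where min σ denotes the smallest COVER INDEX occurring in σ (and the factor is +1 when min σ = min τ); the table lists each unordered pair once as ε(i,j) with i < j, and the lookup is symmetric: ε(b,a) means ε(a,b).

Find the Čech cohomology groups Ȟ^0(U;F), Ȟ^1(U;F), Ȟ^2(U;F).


nerve simplices:
  W12={x3} W13={x2} W14={x5} W15={x4} W23={x1} W45={x7}
C dims 5,6; δ0: rk 4, SNF 1^4
degree 0: 5−4−0 = 1 → Ȟ^0 ≅ Z
degree 1: 6−0−4 = 2 → Ȟ^1 ≅ Z^2
degree 2: 0−0−0 = 0 → Ȟ^2 ≅ 0

Ȟ^0(U;F) ≅ Z,  Ȟ^1(U;F) ≅ Z^2,  Ȟ^2(U;F) ≅ 0


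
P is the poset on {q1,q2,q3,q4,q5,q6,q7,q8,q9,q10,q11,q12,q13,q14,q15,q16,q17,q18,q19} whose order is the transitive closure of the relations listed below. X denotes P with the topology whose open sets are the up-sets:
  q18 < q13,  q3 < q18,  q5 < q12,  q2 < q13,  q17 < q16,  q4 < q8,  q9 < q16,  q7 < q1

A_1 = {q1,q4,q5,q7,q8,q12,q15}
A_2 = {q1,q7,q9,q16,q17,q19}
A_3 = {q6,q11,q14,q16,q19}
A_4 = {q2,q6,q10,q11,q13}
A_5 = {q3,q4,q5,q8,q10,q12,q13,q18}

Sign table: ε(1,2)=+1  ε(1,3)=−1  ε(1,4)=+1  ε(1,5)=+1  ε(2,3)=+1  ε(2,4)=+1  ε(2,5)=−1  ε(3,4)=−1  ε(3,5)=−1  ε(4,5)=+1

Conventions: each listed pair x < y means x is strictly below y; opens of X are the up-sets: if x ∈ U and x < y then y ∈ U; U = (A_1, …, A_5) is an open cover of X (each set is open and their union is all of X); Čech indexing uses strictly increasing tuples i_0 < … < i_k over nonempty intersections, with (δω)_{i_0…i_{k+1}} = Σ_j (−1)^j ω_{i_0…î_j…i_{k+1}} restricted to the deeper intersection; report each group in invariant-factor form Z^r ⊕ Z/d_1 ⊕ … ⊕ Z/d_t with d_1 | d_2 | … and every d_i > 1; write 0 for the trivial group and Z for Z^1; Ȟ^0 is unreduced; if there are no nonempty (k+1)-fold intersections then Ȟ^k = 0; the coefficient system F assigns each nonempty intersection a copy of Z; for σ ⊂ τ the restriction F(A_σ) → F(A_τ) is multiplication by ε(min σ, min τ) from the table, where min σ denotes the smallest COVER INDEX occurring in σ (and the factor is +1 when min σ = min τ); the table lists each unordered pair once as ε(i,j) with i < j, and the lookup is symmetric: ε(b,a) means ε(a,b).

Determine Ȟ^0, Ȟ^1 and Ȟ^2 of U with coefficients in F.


Ȟ^0(U;F) ≅ 0,  Ȟ^1(U;F) ≅ Z/2,  Ȟ^2(U;F) ≅ 0

cover nerve:
  A12={q1,q7} A15={q4,q5,q8,q12} A23={q16,q19} A34={q6,q11} A45={q10,q13}
C dims 5,5; δ0: rk 5, SNF 1^4·2
Ȟ^0: (5−5)−0=0 ⇒ 0
Ȟ^1: (5−0)−5=0 plus torsion [2] ⇒ Z/2
Ȟ^2: (0−0)−0=0 ⇒ 0


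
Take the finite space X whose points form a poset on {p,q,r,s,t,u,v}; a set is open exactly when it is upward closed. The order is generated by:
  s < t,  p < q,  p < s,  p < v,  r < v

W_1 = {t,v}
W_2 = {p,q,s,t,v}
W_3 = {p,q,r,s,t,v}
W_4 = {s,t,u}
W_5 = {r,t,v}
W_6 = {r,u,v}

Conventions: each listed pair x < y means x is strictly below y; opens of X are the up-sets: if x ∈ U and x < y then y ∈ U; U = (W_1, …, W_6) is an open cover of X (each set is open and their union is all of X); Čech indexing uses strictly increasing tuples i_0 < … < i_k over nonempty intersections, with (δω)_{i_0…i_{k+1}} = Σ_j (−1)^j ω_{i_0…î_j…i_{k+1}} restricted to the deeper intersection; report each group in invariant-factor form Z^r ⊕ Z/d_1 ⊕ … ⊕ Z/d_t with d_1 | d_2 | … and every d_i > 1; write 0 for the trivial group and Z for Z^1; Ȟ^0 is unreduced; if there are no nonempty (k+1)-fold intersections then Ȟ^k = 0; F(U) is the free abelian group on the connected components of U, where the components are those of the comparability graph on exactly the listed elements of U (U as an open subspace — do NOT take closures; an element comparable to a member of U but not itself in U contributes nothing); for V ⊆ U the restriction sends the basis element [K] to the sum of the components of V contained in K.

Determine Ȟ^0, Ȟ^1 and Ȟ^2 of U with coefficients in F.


nonempty intersections:
  W12={t,v} W13={t,v} W14={t} W15={t,v} W16={v} W23={p,q,s,t,v} W24={s,t} W25={t,v} W26={v} W34={s,t} W35={r,t,v} W36={r,v} W45={t} W46={u} W56={r,v}
  W123={t,v} W124={t} W125={t,v} W126={v} W134={t} W135={t,v} W136={v} W145={t} W156={v} W234={s,t} W235={t,v} W236={v} W245={t} W256={v} W345={t} W356={r,v}
  W1234={t} W1235={t,v} W1236={v} W1245={t} W1256={v} W1345={t} W1356={v} W2345={t} W2356={v}
  W12345={t} W12356={v}
components per intersection:
  W1: {t} {v}
  W2: {p,q,s,t,v}
  W3: {p,q,r,s,t,v}
  W4: {s,t} {u}
  W5: {r,v} {t}
  W6: {r,v} {u}
  W12: {t} {v}
  W13: {t} {v}
  W14: {t}
  W15: {t} {v}
  W16: {v}
  W23: {p,q,s,t,v}
  W24: {s,t}
  W25: {t} {v}
  W26: {v}
  W34: {s,t}
  W35: {r,v} {t}
  W36: {r,v}
  W45: {t}
  W46: {u}
  W56: {r,v}
  W123: {t} {v}
  W124: {t}
  W125: {t} {v}
  W126: {v}
  W134: {t}
  W135: {t} {v}
  W136: {v}
  W145: {t}
  W156: {v}
  W234: {s,t}
  W235: {t} {v}
  W236: {v}
  W245: {t}
  W256: {v}
  W345: {t}
  W356: {r,v}
  W1234: {t}
  W1235: {t} {v}
  W1236: {v}
  W1245: {t}
  W1256: {v}
  W1345: {t}
  W1356: {v}
  W2345: {t}
  W2356: {v}
  W12345: {t}
  W12356: {v}
C dims 10,20,20,10; δ0: rk 8, SNF 1^8; δ1: rk 12, SNF 1^12; δ2: rk 8, SNF 1^8
Ȟ^0: (10−8)−0=2 ⇒ Z^2
Ȟ^1: (20−12)−8=0 ⇒ 0
Ȟ^2: (20−8)−12=0 ⇒ 0

Ȟ^0 ≅ Z^2, Ȟ^1 ≅ 0, Ȟ^2 ≅ 0


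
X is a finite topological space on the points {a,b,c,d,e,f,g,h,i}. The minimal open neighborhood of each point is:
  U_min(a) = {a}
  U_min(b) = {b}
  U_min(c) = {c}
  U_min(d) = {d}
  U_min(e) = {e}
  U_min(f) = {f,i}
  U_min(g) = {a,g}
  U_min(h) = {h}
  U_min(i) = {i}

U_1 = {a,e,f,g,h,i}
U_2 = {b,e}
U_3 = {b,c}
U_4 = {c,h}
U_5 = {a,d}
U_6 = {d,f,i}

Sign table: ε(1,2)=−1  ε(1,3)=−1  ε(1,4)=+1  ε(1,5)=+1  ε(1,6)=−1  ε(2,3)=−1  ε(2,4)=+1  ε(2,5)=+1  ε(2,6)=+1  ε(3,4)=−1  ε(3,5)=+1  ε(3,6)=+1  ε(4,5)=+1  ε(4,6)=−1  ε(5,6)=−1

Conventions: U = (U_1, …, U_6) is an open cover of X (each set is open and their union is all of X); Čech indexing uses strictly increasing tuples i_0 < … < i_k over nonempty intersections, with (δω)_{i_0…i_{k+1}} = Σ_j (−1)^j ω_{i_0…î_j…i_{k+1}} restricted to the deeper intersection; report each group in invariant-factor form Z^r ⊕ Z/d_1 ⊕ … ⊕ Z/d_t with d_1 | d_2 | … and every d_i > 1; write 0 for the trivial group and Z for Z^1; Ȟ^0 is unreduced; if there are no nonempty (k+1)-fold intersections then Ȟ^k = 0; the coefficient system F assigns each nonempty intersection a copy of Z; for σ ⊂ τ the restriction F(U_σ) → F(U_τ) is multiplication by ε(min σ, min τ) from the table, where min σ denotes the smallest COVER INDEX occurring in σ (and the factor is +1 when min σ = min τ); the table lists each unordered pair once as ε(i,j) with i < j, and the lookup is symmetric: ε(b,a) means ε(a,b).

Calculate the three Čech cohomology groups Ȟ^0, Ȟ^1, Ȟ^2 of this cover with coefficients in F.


nonempty overlaps:
  U12={e} U14={h} U15={a} U16={f,i} U23={b} U34={c} U56={d}
C dims 6,7; δ0: rk 6, SNF 1^5·2
degree 0: 6−6−0 = 0 → Ȟ^0 ≅ 0
degree 1: 7−0−6 = 1 plus torsion [2] → Ȟ^1 ≅ Z ⊕ Z/2
degree 2: 0−0−0 = 0 → Ȟ^2 ≅ 0

Ȟ^0 ≅ 0,  Ȟ^1 ≅ Z ⊕ Z/2,  Ȟ^2 ≅ 0


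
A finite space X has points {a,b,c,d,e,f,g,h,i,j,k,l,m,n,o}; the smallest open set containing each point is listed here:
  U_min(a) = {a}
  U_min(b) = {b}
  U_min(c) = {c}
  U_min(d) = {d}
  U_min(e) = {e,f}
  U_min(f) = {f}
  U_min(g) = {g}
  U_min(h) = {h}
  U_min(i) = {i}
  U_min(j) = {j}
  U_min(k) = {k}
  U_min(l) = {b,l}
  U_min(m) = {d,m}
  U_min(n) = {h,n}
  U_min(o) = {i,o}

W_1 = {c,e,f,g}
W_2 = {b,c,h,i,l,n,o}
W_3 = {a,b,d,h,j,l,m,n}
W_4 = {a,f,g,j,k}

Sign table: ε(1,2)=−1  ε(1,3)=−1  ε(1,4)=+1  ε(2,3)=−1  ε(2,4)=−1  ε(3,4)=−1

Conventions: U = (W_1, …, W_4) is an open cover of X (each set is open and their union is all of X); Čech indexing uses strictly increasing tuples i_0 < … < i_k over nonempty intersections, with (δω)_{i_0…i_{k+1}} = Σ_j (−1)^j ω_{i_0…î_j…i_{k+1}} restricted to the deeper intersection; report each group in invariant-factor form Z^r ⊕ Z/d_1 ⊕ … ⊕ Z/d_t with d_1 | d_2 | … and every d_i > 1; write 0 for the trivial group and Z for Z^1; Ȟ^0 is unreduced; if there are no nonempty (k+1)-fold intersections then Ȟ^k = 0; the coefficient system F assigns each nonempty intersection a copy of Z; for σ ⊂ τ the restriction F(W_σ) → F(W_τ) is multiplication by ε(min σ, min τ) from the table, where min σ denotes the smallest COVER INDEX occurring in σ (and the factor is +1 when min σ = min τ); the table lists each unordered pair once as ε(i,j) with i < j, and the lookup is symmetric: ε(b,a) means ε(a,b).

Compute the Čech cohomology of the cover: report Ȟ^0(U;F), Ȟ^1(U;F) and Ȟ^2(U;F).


intersection data:
  W12={c} W14={f,g} W23={b,h,l,n} W34={a,j}
C dims 4,4; δ0: rk 4, SNF 1^3·2
Ȟ^0 = (4 − 4) − 0 = 0, so Ȟ^0 ≅ 0
Ȟ^1 = (4 − 0) − 4 = 0 plus torsion [2], so Ȟ^1 ≅ Z/2
Ȟ^2 = (0 − 0) − 0 = 0, so Ȟ^2 ≅ 0

Ȟ^0 = 0; Ȟ^1 = Z/2; Ȟ^2 = 0


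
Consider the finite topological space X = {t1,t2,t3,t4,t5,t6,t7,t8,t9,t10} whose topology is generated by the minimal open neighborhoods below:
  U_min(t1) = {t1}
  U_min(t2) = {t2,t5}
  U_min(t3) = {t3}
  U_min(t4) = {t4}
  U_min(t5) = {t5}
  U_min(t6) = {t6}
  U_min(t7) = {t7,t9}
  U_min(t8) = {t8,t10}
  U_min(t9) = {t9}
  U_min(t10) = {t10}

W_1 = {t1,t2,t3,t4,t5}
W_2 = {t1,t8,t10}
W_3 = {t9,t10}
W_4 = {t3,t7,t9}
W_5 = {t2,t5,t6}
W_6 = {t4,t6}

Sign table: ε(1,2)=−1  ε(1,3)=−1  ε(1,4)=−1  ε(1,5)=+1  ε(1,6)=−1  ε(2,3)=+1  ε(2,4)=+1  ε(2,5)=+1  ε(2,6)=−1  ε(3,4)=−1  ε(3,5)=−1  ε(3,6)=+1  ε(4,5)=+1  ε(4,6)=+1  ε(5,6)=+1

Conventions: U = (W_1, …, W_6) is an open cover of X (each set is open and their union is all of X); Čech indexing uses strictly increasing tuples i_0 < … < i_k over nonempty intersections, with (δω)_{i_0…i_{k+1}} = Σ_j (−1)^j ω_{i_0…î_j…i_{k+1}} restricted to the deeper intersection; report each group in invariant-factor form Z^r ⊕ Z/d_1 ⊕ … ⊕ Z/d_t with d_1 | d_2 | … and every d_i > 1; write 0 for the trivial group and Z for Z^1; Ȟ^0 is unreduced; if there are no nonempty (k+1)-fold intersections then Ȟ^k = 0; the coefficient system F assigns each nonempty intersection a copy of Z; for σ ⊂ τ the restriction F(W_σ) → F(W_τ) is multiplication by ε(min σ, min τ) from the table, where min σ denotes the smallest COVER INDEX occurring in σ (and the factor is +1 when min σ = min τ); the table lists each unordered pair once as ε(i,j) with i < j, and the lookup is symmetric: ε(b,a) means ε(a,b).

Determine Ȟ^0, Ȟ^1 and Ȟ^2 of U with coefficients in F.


intersection data:
  W12={t1} W14={t3} W15={t2,t5} W16={t4} W23={t10} W34={t9} W56={t6}
C dims 6,7; δ0: rk 6, SNF 1^5·2
Ȟ^0 = (6 − 6) − 0 = 0, so Ȟ^0 ≅ 0
Ȟ^1 = (7 − 0) − 6 = 1 plus torsion [2], so Ȟ^1 ≅ Z ⊕ Z/2
Ȟ^2 = (0 − 0) − 0 = 0, so Ȟ^2 ≅ 0

Ȟ^0(U;F) ≅ 0, Ȟ^1(U;F) ≅ Z ⊕ Z/2, Ȟ^2(U;F) ≅ 0


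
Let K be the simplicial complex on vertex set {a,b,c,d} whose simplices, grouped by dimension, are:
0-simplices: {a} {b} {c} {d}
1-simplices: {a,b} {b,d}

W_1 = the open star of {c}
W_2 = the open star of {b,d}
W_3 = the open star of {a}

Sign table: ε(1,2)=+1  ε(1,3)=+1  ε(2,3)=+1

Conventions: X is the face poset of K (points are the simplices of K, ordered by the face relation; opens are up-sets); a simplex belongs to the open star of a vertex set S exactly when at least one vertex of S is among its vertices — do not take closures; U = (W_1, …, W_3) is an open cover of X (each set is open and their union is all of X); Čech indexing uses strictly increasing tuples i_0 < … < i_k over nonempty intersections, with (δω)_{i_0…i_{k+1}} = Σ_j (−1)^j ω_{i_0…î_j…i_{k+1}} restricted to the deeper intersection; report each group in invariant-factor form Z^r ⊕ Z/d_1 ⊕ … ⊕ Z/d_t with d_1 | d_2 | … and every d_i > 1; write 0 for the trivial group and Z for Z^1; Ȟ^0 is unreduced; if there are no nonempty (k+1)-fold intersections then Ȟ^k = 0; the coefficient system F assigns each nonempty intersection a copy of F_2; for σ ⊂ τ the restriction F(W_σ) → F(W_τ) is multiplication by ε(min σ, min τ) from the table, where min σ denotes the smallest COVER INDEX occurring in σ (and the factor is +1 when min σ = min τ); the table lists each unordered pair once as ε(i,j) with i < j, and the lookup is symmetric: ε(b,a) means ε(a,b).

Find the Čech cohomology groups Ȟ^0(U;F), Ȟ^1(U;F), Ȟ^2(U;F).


Ȟ^0 ≅ Z/2 ⊕ Z/2, Ȟ^1 ≅ 0, Ȟ^2 ≅ 0

nerve simplices:
  W1={{c}} W2={{b},{d},{a,b},{b,d}} W3={{a},{a,b}}
  W23={{a,b}}
C dims 3,1; δ0: rk_F2 1
degree 0: 3−1−0 = 2 → Ȟ^0 ≅ Z/2 ⊕ Z/2
degree 1: 1−0−1 = 0 → Ȟ^1 ≅ 0
degree 2: 0−0−0 = 0 → Ȟ^2 ≅ 0


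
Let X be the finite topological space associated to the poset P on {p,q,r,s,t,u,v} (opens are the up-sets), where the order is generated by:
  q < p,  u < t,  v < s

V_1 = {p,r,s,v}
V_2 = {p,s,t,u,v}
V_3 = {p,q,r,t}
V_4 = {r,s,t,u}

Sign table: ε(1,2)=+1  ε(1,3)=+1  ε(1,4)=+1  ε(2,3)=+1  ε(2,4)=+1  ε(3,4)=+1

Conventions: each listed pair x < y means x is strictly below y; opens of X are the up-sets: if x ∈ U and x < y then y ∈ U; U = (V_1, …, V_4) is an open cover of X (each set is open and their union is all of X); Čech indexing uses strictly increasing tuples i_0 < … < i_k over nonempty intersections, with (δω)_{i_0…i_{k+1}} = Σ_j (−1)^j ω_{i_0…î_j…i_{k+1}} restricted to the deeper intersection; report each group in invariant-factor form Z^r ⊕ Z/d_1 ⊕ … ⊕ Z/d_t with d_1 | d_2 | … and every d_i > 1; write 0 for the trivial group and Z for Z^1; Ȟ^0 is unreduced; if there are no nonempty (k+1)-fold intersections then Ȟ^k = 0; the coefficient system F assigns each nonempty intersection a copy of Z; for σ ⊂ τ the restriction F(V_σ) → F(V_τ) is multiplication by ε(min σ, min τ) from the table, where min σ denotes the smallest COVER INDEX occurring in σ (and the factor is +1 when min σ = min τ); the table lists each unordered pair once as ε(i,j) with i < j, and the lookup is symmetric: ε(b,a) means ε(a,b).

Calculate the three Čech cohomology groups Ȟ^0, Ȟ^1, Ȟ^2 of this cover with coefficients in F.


intersection data:
  V12={p,s,v} V13={p,r} V14={r,s} V23={p,t} V24={s,t,u} V34={r,t}
  V123={p} V124={s} V134={r} V234={t}
C dims 4,6,4; δ0: rk 3, SNF 1^3; δ1: rk 3, SNF 1^3
Ȟ^0 = (4 − 3) − 0 = 1, so Ȟ^0 ≅ Z
Ȟ^1 = (6 − 3) − 3 = 0, so Ȟ^1 ≅ 0
Ȟ^2 = (4 − 0) − 3 = 1, so Ȟ^2 ≅ Z

Ȟ^0 = Z, Ȟ^1 = 0 and Ȟ^2 = Z
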